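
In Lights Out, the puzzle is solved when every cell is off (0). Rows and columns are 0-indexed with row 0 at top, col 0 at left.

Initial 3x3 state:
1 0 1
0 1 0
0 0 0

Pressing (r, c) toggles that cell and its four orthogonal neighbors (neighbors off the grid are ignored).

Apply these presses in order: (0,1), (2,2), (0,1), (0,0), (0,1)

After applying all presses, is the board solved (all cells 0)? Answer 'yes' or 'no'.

Answer: no

Derivation:
After press 1 at (0,1):
0 1 0
0 0 0
0 0 0

After press 2 at (2,2):
0 1 0
0 0 1
0 1 1

After press 3 at (0,1):
1 0 1
0 1 1
0 1 1

After press 4 at (0,0):
0 1 1
1 1 1
0 1 1

After press 5 at (0,1):
1 0 0
1 0 1
0 1 1

Lights still on: 5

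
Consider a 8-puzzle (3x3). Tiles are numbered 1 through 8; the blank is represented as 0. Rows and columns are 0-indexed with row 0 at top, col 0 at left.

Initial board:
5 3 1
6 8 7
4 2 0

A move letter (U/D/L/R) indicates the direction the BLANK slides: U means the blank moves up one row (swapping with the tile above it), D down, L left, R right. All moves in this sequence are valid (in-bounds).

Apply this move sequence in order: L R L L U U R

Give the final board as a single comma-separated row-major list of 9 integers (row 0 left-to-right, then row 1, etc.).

After move 1 (L):
5 3 1
6 8 7
4 0 2

After move 2 (R):
5 3 1
6 8 7
4 2 0

After move 3 (L):
5 3 1
6 8 7
4 0 2

After move 4 (L):
5 3 1
6 8 7
0 4 2

After move 5 (U):
5 3 1
0 8 7
6 4 2

After move 6 (U):
0 3 1
5 8 7
6 4 2

After move 7 (R):
3 0 1
5 8 7
6 4 2

Answer: 3, 0, 1, 5, 8, 7, 6, 4, 2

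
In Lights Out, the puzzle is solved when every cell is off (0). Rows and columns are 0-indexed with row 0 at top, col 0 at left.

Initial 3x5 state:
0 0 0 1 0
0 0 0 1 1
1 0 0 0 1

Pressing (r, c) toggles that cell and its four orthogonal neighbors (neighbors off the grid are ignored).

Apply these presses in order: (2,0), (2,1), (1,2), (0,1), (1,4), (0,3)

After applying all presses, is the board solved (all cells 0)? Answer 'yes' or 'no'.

Answer: no

Derivation:
After press 1 at (2,0):
0 0 0 1 0
1 0 0 1 1
0 1 0 0 1

After press 2 at (2,1):
0 0 0 1 0
1 1 0 1 1
1 0 1 0 1

After press 3 at (1,2):
0 0 1 1 0
1 0 1 0 1
1 0 0 0 1

After press 4 at (0,1):
1 1 0 1 0
1 1 1 0 1
1 0 0 0 1

After press 5 at (1,4):
1 1 0 1 1
1 1 1 1 0
1 0 0 0 0

After press 6 at (0,3):
1 1 1 0 0
1 1 1 0 0
1 0 0 0 0

Lights still on: 7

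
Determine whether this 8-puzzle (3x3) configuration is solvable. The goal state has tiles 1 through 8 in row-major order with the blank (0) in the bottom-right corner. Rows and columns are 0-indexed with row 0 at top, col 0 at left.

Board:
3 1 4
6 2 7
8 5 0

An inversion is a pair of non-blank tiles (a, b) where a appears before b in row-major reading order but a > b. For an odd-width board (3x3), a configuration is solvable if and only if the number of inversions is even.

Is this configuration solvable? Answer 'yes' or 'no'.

Answer: no

Derivation:
Inversions (pairs i<j in row-major order where tile[i] > tile[j] > 0): 7
7 is odd, so the puzzle is not solvable.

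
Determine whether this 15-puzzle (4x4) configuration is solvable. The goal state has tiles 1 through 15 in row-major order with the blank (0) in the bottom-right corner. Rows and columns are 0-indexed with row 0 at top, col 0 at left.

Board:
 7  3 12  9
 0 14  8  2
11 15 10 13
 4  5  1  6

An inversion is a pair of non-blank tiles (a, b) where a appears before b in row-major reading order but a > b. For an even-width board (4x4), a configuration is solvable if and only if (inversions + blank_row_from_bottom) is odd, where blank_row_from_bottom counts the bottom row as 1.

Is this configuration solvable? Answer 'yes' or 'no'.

Answer: no

Derivation:
Inversions: 59
Blank is in row 1 (0-indexed from top), which is row 3 counting from the bottom (bottom = 1).
59 + 3 = 62, which is even, so the puzzle is not solvable.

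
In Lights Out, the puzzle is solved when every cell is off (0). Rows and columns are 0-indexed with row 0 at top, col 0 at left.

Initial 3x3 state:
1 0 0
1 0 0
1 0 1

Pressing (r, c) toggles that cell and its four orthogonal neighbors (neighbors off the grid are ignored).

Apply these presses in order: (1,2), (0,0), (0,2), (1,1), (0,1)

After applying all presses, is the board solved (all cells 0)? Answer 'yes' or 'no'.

After press 1 at (1,2):
1 0 1
1 1 1
1 0 0

After press 2 at (0,0):
0 1 1
0 1 1
1 0 0

After press 3 at (0,2):
0 0 0
0 1 0
1 0 0

After press 4 at (1,1):
0 1 0
1 0 1
1 1 0

After press 5 at (0,1):
1 0 1
1 1 1
1 1 0

Lights still on: 7

Answer: no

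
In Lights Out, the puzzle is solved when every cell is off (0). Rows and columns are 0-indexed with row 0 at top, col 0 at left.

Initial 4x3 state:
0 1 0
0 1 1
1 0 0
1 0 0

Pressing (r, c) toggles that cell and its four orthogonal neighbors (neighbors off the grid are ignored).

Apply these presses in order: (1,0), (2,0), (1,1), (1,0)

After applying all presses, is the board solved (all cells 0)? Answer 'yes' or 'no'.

Answer: yes

Derivation:
After press 1 at (1,0):
1 1 0
1 0 1
0 0 0
1 0 0

After press 2 at (2,0):
1 1 0
0 0 1
1 1 0
0 0 0

After press 3 at (1,1):
1 0 0
1 1 0
1 0 0
0 0 0

After press 4 at (1,0):
0 0 0
0 0 0
0 0 0
0 0 0

Lights still on: 0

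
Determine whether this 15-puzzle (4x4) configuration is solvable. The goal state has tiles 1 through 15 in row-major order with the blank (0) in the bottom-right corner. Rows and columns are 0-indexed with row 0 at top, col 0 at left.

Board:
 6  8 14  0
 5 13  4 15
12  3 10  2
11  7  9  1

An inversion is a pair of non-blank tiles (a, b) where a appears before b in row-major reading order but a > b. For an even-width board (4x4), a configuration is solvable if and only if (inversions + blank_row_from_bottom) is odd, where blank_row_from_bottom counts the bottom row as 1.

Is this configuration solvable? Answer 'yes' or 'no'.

Inversions: 65
Blank is in row 0 (0-indexed from top), which is row 4 counting from the bottom (bottom = 1).
65 + 4 = 69, which is odd, so the puzzle is solvable.

Answer: yes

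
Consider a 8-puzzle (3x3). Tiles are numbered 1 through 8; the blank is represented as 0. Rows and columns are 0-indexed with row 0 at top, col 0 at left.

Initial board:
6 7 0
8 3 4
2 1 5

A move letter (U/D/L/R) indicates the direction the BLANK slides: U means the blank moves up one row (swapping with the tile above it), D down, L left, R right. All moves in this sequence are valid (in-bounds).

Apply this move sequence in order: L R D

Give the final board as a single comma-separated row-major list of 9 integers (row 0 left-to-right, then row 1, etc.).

After move 1 (L):
6 0 7
8 3 4
2 1 5

After move 2 (R):
6 7 0
8 3 4
2 1 5

After move 3 (D):
6 7 4
8 3 0
2 1 5

Answer: 6, 7, 4, 8, 3, 0, 2, 1, 5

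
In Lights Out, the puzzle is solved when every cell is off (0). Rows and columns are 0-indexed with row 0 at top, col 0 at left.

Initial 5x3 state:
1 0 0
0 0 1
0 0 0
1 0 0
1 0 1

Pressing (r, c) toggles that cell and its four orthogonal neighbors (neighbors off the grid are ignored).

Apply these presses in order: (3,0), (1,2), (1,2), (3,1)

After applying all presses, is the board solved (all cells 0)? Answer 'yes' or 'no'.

Answer: no

Derivation:
After press 1 at (3,0):
1 0 0
0 0 1
1 0 0
0 1 0
0 0 1

After press 2 at (1,2):
1 0 1
0 1 0
1 0 1
0 1 0
0 0 1

After press 3 at (1,2):
1 0 0
0 0 1
1 0 0
0 1 0
0 0 1

After press 4 at (3,1):
1 0 0
0 0 1
1 1 0
1 0 1
0 1 1

Lights still on: 8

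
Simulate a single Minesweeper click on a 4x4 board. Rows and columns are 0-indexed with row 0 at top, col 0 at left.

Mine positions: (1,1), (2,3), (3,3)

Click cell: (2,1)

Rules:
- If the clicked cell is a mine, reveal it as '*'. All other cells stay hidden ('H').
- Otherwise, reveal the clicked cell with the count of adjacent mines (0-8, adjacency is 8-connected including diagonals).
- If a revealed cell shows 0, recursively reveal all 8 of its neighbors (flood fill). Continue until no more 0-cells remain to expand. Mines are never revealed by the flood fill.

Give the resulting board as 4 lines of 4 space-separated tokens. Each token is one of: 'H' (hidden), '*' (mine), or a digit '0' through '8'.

H H H H
H H H H
H 1 H H
H H H H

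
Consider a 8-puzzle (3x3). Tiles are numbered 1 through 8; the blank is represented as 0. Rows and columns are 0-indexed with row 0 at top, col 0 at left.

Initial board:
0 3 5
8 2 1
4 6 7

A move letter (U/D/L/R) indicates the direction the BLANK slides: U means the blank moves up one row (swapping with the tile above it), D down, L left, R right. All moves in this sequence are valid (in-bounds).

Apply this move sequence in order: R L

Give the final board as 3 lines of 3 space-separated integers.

Answer: 0 3 5
8 2 1
4 6 7

Derivation:
After move 1 (R):
3 0 5
8 2 1
4 6 7

After move 2 (L):
0 3 5
8 2 1
4 6 7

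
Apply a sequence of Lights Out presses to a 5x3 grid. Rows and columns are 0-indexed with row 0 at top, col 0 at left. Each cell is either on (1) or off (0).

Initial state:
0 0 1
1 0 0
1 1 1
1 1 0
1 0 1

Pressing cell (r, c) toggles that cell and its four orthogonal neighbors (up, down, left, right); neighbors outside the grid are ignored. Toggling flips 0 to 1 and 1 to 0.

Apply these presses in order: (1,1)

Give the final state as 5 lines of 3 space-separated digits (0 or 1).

Answer: 0 1 1
0 1 1
1 0 1
1 1 0
1 0 1

Derivation:
After press 1 at (1,1):
0 1 1
0 1 1
1 0 1
1 1 0
1 0 1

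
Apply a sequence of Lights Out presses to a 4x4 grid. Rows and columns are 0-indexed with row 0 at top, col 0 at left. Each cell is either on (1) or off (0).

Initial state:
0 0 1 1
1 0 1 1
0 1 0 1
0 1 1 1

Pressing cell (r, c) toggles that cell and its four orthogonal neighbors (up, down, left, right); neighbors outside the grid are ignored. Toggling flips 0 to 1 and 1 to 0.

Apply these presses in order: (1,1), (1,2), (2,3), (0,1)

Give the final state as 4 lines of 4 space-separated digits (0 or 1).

After press 1 at (1,1):
0 1 1 1
0 1 0 1
0 0 0 1
0 1 1 1

After press 2 at (1,2):
0 1 0 1
0 0 1 0
0 0 1 1
0 1 1 1

After press 3 at (2,3):
0 1 0 1
0 0 1 1
0 0 0 0
0 1 1 0

After press 4 at (0,1):
1 0 1 1
0 1 1 1
0 0 0 0
0 1 1 0

Answer: 1 0 1 1
0 1 1 1
0 0 0 0
0 1 1 0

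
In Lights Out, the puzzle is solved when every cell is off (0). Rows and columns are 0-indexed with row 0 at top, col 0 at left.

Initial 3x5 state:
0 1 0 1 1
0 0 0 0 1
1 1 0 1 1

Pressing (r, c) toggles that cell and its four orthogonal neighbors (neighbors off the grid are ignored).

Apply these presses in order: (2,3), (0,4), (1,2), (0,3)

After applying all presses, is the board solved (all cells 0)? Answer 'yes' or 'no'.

Answer: no

Derivation:
After press 1 at (2,3):
0 1 0 1 1
0 0 0 1 1
1 1 1 0 0

After press 2 at (0,4):
0 1 0 0 0
0 0 0 1 0
1 1 1 0 0

After press 3 at (1,2):
0 1 1 0 0
0 1 1 0 0
1 1 0 0 0

After press 4 at (0,3):
0 1 0 1 1
0 1 1 1 0
1 1 0 0 0

Lights still on: 8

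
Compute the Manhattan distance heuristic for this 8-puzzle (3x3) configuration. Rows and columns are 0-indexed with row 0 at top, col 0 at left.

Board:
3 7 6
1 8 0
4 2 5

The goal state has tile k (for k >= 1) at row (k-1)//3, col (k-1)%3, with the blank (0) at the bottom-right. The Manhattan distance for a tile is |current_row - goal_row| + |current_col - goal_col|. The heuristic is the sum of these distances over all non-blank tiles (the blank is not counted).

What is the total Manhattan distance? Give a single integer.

Answer: 13

Derivation:
Tile 3: at (0,0), goal (0,2), distance |0-0|+|0-2| = 2
Tile 7: at (0,1), goal (2,0), distance |0-2|+|1-0| = 3
Tile 6: at (0,2), goal (1,2), distance |0-1|+|2-2| = 1
Tile 1: at (1,0), goal (0,0), distance |1-0|+|0-0| = 1
Tile 8: at (1,1), goal (2,1), distance |1-2|+|1-1| = 1
Tile 4: at (2,0), goal (1,0), distance |2-1|+|0-0| = 1
Tile 2: at (2,1), goal (0,1), distance |2-0|+|1-1| = 2
Tile 5: at (2,2), goal (1,1), distance |2-1|+|2-1| = 2
Sum: 2 + 3 + 1 + 1 + 1 + 1 + 2 + 2 = 13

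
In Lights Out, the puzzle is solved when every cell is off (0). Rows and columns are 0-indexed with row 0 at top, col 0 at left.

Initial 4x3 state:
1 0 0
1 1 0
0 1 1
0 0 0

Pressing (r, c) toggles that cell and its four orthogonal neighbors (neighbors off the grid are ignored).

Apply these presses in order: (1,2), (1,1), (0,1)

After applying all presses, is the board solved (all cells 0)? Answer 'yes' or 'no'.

After press 1 at (1,2):
1 0 1
1 0 1
0 1 0
0 0 0

After press 2 at (1,1):
1 1 1
0 1 0
0 0 0
0 0 0

After press 3 at (0,1):
0 0 0
0 0 0
0 0 0
0 0 0

Lights still on: 0

Answer: yes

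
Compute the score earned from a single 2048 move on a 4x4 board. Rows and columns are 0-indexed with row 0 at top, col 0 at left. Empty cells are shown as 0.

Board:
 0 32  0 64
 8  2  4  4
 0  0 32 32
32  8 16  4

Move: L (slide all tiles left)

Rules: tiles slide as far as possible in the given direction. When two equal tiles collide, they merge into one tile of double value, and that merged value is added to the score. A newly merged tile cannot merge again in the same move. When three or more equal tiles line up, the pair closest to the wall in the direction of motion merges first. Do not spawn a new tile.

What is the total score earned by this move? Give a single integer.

Slide left:
row 0: [0, 32, 0, 64] -> [32, 64, 0, 0]  score +0 (running 0)
row 1: [8, 2, 4, 4] -> [8, 2, 8, 0]  score +8 (running 8)
row 2: [0, 0, 32, 32] -> [64, 0, 0, 0]  score +64 (running 72)
row 3: [32, 8, 16, 4] -> [32, 8, 16, 4]  score +0 (running 72)
Board after move:
32 64  0  0
 8  2  8  0
64  0  0  0
32  8 16  4

Answer: 72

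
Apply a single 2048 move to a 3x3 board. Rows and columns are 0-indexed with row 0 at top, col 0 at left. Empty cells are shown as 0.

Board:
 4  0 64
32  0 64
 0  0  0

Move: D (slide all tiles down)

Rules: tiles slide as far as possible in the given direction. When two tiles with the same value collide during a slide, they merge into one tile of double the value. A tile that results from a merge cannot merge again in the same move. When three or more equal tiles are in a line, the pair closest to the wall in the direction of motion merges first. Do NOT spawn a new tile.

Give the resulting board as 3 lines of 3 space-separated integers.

Slide down:
col 0: [4, 32, 0] -> [0, 4, 32]
col 1: [0, 0, 0] -> [0, 0, 0]
col 2: [64, 64, 0] -> [0, 0, 128]

Answer:   0   0   0
  4   0   0
 32   0 128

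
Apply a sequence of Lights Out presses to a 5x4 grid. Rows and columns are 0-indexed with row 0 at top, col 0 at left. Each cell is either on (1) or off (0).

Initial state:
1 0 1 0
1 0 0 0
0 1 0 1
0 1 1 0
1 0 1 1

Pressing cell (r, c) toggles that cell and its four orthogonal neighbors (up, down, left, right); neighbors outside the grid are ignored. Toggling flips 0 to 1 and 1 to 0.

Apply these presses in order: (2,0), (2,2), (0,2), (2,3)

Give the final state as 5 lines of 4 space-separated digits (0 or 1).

After press 1 at (2,0):
1 0 1 0
0 0 0 0
1 0 0 1
1 1 1 0
1 0 1 1

After press 2 at (2,2):
1 0 1 0
0 0 1 0
1 1 1 0
1 1 0 0
1 0 1 1

After press 3 at (0,2):
1 1 0 1
0 0 0 0
1 1 1 0
1 1 0 0
1 0 1 1

After press 4 at (2,3):
1 1 0 1
0 0 0 1
1 1 0 1
1 1 0 1
1 0 1 1

Answer: 1 1 0 1
0 0 0 1
1 1 0 1
1 1 0 1
1 0 1 1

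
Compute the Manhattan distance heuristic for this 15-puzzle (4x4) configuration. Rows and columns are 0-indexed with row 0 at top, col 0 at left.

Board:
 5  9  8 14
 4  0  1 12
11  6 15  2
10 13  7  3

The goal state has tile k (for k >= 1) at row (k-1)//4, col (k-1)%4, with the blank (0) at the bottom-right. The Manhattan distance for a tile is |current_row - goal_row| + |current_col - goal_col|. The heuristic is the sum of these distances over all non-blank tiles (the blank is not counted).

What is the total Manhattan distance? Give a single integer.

Tile 5: (0,0)->(1,0) = 1
Tile 9: (0,1)->(2,0) = 3
Tile 8: (0,2)->(1,3) = 2
Tile 14: (0,3)->(3,1) = 5
Tile 4: (1,0)->(0,3) = 4
Tile 1: (1,2)->(0,0) = 3
Tile 12: (1,3)->(2,3) = 1
Tile 11: (2,0)->(2,2) = 2
Tile 6: (2,1)->(1,1) = 1
Tile 15: (2,2)->(3,2) = 1
Tile 2: (2,3)->(0,1) = 4
Tile 10: (3,0)->(2,1) = 2
Tile 13: (3,1)->(3,0) = 1
Tile 7: (3,2)->(1,2) = 2
Tile 3: (3,3)->(0,2) = 4
Sum: 1 + 3 + 2 + 5 + 4 + 3 + 1 + 2 + 1 + 1 + 4 + 2 + 1 + 2 + 4 = 36

Answer: 36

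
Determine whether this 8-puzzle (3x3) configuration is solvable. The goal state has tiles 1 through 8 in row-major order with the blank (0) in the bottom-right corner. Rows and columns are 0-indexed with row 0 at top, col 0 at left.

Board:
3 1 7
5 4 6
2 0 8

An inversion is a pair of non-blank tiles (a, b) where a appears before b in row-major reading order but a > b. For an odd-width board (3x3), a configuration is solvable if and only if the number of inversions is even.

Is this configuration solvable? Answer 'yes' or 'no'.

Inversions (pairs i<j in row-major order where tile[i] > tile[j] > 0): 10
10 is even, so the puzzle is solvable.

Answer: yes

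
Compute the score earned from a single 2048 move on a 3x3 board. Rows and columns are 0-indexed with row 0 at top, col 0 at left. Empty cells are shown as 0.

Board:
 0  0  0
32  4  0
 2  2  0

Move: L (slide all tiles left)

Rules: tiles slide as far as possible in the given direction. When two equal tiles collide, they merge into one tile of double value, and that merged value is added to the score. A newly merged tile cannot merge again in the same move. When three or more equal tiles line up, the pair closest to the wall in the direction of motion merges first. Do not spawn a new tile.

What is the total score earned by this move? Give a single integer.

Answer: 4

Derivation:
Slide left:
row 0: [0, 0, 0] -> [0, 0, 0]  score +0 (running 0)
row 1: [32, 4, 0] -> [32, 4, 0]  score +0 (running 0)
row 2: [2, 2, 0] -> [4, 0, 0]  score +4 (running 4)
Board after move:
 0  0  0
32  4  0
 4  0  0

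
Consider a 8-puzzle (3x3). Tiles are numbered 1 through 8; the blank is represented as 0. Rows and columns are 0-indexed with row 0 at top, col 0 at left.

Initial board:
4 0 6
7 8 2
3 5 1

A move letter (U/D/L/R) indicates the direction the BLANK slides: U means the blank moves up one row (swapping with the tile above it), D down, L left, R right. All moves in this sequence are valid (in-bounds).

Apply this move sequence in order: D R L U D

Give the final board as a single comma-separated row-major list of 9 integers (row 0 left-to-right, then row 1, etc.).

After move 1 (D):
4 8 6
7 0 2
3 5 1

After move 2 (R):
4 8 6
7 2 0
3 5 1

After move 3 (L):
4 8 6
7 0 2
3 5 1

After move 4 (U):
4 0 6
7 8 2
3 5 1

After move 5 (D):
4 8 6
7 0 2
3 5 1

Answer: 4, 8, 6, 7, 0, 2, 3, 5, 1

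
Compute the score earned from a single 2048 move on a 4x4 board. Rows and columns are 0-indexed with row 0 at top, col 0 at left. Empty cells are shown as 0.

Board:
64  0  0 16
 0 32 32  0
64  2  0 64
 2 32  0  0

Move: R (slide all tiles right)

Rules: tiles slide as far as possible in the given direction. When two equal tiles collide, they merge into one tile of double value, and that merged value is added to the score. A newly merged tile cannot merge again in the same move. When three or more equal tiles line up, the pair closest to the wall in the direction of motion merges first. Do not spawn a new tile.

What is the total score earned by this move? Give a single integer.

Answer: 64

Derivation:
Slide right:
row 0: [64, 0, 0, 16] -> [0, 0, 64, 16]  score +0 (running 0)
row 1: [0, 32, 32, 0] -> [0, 0, 0, 64]  score +64 (running 64)
row 2: [64, 2, 0, 64] -> [0, 64, 2, 64]  score +0 (running 64)
row 3: [2, 32, 0, 0] -> [0, 0, 2, 32]  score +0 (running 64)
Board after move:
 0  0 64 16
 0  0  0 64
 0 64  2 64
 0  0  2 32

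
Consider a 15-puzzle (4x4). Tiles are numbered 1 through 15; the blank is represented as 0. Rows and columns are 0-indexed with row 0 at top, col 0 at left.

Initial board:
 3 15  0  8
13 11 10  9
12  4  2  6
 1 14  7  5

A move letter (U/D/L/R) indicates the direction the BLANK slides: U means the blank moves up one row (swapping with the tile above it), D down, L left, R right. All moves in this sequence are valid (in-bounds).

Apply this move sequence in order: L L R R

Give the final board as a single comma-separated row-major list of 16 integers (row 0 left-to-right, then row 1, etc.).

After move 1 (L):
 3  0 15  8
13 11 10  9
12  4  2  6
 1 14  7  5

After move 2 (L):
 0  3 15  8
13 11 10  9
12  4  2  6
 1 14  7  5

After move 3 (R):
 3  0 15  8
13 11 10  9
12  4  2  6
 1 14  7  5

After move 4 (R):
 3 15  0  8
13 11 10  9
12  4  2  6
 1 14  7  5

Answer: 3, 15, 0, 8, 13, 11, 10, 9, 12, 4, 2, 6, 1, 14, 7, 5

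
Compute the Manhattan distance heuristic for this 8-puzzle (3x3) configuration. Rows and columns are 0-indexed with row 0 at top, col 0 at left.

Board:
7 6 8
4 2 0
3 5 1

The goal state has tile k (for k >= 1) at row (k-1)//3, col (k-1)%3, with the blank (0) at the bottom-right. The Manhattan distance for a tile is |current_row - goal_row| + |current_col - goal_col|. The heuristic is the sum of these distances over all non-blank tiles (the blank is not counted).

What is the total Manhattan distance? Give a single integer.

Tile 7: (0,0)->(2,0) = 2
Tile 6: (0,1)->(1,2) = 2
Tile 8: (0,2)->(2,1) = 3
Tile 4: (1,0)->(1,0) = 0
Tile 2: (1,1)->(0,1) = 1
Tile 3: (2,0)->(0,2) = 4
Tile 5: (2,1)->(1,1) = 1
Tile 1: (2,2)->(0,0) = 4
Sum: 2 + 2 + 3 + 0 + 1 + 4 + 1 + 4 = 17

Answer: 17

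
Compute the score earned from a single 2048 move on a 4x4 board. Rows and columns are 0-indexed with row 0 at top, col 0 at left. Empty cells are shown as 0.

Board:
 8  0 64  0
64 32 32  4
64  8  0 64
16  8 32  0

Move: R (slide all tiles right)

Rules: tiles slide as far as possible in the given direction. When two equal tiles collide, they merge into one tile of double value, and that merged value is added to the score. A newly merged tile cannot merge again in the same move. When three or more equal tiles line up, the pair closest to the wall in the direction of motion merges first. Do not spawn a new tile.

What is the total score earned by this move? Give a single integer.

Slide right:
row 0: [8, 0, 64, 0] -> [0, 0, 8, 64]  score +0 (running 0)
row 1: [64, 32, 32, 4] -> [0, 64, 64, 4]  score +64 (running 64)
row 2: [64, 8, 0, 64] -> [0, 64, 8, 64]  score +0 (running 64)
row 3: [16, 8, 32, 0] -> [0, 16, 8, 32]  score +0 (running 64)
Board after move:
 0  0  8 64
 0 64 64  4
 0 64  8 64
 0 16  8 32

Answer: 64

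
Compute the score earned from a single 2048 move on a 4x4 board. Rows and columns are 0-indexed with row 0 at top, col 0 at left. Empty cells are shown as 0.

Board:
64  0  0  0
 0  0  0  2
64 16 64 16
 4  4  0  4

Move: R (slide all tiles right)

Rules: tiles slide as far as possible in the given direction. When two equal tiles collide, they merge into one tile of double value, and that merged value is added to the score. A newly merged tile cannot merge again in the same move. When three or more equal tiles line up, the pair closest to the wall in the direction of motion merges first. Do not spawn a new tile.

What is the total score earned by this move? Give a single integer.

Slide right:
row 0: [64, 0, 0, 0] -> [0, 0, 0, 64]  score +0 (running 0)
row 1: [0, 0, 0, 2] -> [0, 0, 0, 2]  score +0 (running 0)
row 2: [64, 16, 64, 16] -> [64, 16, 64, 16]  score +0 (running 0)
row 3: [4, 4, 0, 4] -> [0, 0, 4, 8]  score +8 (running 8)
Board after move:
 0  0  0 64
 0  0  0  2
64 16 64 16
 0  0  4  8

Answer: 8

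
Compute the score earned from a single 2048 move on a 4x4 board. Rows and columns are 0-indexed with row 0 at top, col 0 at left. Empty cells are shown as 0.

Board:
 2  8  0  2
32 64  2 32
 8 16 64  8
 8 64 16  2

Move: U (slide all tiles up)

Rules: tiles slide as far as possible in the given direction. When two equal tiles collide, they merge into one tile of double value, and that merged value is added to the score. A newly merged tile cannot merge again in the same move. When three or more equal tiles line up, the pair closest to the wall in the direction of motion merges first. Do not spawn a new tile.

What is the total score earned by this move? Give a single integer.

Slide up:
col 0: [2, 32, 8, 8] -> [2, 32, 16, 0]  score +16 (running 16)
col 1: [8, 64, 16, 64] -> [8, 64, 16, 64]  score +0 (running 16)
col 2: [0, 2, 64, 16] -> [2, 64, 16, 0]  score +0 (running 16)
col 3: [2, 32, 8, 2] -> [2, 32, 8, 2]  score +0 (running 16)
Board after move:
 2  8  2  2
32 64 64 32
16 16 16  8
 0 64  0  2

Answer: 16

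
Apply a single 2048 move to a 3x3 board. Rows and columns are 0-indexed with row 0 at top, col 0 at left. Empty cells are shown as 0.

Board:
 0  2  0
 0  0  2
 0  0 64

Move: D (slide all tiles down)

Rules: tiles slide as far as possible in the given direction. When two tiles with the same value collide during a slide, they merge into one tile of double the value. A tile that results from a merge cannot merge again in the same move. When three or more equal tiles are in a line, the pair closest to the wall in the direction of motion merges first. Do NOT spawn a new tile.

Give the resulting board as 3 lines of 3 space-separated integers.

Answer:  0  0  0
 0  0  2
 0  2 64

Derivation:
Slide down:
col 0: [0, 0, 0] -> [0, 0, 0]
col 1: [2, 0, 0] -> [0, 0, 2]
col 2: [0, 2, 64] -> [0, 2, 64]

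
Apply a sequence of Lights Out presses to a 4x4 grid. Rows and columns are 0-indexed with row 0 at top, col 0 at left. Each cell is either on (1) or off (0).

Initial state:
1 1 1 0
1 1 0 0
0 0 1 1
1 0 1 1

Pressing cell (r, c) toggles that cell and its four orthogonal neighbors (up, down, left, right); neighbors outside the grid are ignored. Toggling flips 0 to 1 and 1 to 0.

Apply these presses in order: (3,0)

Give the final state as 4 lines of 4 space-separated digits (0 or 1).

Answer: 1 1 1 0
1 1 0 0
1 0 1 1
0 1 1 1

Derivation:
After press 1 at (3,0):
1 1 1 0
1 1 0 0
1 0 1 1
0 1 1 1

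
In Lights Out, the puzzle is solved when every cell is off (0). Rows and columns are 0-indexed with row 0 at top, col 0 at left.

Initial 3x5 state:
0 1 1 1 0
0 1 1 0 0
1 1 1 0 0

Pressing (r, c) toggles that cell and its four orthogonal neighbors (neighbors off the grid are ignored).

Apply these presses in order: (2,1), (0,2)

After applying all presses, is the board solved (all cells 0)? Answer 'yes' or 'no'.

After press 1 at (2,1):
0 1 1 1 0
0 0 1 0 0
0 0 0 0 0

After press 2 at (0,2):
0 0 0 0 0
0 0 0 0 0
0 0 0 0 0

Lights still on: 0

Answer: yes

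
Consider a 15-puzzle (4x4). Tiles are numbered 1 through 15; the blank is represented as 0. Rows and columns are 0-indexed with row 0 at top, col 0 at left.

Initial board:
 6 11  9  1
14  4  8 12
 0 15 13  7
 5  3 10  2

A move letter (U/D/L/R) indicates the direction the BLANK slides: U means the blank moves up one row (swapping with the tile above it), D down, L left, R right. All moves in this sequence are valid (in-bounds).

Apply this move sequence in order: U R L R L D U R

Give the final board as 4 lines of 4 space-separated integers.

Answer:  6 11  9  1
 4  0  8 12
14 15 13  7
 5  3 10  2

Derivation:
After move 1 (U):
 6 11  9  1
 0  4  8 12
14 15 13  7
 5  3 10  2

After move 2 (R):
 6 11  9  1
 4  0  8 12
14 15 13  7
 5  3 10  2

After move 3 (L):
 6 11  9  1
 0  4  8 12
14 15 13  7
 5  3 10  2

After move 4 (R):
 6 11  9  1
 4  0  8 12
14 15 13  7
 5  3 10  2

After move 5 (L):
 6 11  9  1
 0  4  8 12
14 15 13  7
 5  3 10  2

After move 6 (D):
 6 11  9  1
14  4  8 12
 0 15 13  7
 5  3 10  2

After move 7 (U):
 6 11  9  1
 0  4  8 12
14 15 13  7
 5  3 10  2

After move 8 (R):
 6 11  9  1
 4  0  8 12
14 15 13  7
 5  3 10  2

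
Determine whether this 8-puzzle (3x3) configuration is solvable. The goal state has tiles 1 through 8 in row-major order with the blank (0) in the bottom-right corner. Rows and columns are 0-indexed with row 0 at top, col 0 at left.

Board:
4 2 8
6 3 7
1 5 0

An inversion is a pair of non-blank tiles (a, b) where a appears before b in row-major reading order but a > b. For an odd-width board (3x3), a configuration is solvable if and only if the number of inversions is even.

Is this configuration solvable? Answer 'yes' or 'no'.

Inversions (pairs i<j in row-major order where tile[i] > tile[j] > 0): 15
15 is odd, so the puzzle is not solvable.

Answer: no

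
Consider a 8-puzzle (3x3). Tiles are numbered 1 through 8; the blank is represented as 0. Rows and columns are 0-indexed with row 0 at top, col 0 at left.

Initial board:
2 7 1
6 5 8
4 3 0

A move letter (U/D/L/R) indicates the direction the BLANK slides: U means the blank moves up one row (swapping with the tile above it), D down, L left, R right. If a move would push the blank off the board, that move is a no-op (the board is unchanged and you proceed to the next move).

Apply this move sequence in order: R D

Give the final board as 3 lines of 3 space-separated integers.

Answer: 2 7 1
6 5 8
4 3 0

Derivation:
After move 1 (R):
2 7 1
6 5 8
4 3 0

After move 2 (D):
2 7 1
6 5 8
4 3 0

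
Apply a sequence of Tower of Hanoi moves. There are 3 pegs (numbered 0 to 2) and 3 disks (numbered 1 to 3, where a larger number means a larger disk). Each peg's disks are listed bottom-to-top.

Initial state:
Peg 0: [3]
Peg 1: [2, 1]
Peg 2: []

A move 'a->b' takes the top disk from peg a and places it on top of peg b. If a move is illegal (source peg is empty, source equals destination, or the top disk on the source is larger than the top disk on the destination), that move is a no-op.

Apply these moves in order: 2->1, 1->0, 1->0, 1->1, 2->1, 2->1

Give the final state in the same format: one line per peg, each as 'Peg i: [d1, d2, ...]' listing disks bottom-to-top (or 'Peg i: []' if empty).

After move 1 (2->1):
Peg 0: [3]
Peg 1: [2, 1]
Peg 2: []

After move 2 (1->0):
Peg 0: [3, 1]
Peg 1: [2]
Peg 2: []

After move 3 (1->0):
Peg 0: [3, 1]
Peg 1: [2]
Peg 2: []

After move 4 (1->1):
Peg 0: [3, 1]
Peg 1: [2]
Peg 2: []

After move 5 (2->1):
Peg 0: [3, 1]
Peg 1: [2]
Peg 2: []

After move 6 (2->1):
Peg 0: [3, 1]
Peg 1: [2]
Peg 2: []

Answer: Peg 0: [3, 1]
Peg 1: [2]
Peg 2: []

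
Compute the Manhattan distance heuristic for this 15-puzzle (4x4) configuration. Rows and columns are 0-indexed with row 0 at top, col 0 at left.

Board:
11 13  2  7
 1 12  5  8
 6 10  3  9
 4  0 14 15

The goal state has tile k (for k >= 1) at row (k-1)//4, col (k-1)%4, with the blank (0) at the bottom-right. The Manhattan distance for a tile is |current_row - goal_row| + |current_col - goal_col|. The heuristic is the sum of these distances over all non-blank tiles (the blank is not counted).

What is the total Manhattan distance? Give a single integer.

Answer: 32

Derivation:
Tile 11: at (0,0), goal (2,2), distance |0-2|+|0-2| = 4
Tile 13: at (0,1), goal (3,0), distance |0-3|+|1-0| = 4
Tile 2: at (0,2), goal (0,1), distance |0-0|+|2-1| = 1
Tile 7: at (0,3), goal (1,2), distance |0-1|+|3-2| = 2
Tile 1: at (1,0), goal (0,0), distance |1-0|+|0-0| = 1
Tile 12: at (1,1), goal (2,3), distance |1-2|+|1-3| = 3
Tile 5: at (1,2), goal (1,0), distance |1-1|+|2-0| = 2
Tile 8: at (1,3), goal (1,3), distance |1-1|+|3-3| = 0
Tile 6: at (2,0), goal (1,1), distance |2-1|+|0-1| = 2
Tile 10: at (2,1), goal (2,1), distance |2-2|+|1-1| = 0
Tile 3: at (2,2), goal (0,2), distance |2-0|+|2-2| = 2
Tile 9: at (2,3), goal (2,0), distance |2-2|+|3-0| = 3
Tile 4: at (3,0), goal (0,3), distance |3-0|+|0-3| = 6
Tile 14: at (3,2), goal (3,1), distance |3-3|+|2-1| = 1
Tile 15: at (3,3), goal (3,2), distance |3-3|+|3-2| = 1
Sum: 4 + 4 + 1 + 2 + 1 + 3 + 2 + 0 + 2 + 0 + 2 + 3 + 6 + 1 + 1 = 32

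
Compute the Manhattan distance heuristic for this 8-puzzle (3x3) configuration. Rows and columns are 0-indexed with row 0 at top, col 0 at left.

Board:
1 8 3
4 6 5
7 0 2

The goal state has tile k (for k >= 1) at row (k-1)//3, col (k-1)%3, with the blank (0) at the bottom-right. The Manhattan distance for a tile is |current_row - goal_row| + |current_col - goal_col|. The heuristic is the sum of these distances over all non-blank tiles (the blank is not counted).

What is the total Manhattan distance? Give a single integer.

Answer: 7

Derivation:
Tile 1: at (0,0), goal (0,0), distance |0-0|+|0-0| = 0
Tile 8: at (0,1), goal (2,1), distance |0-2|+|1-1| = 2
Tile 3: at (0,2), goal (0,2), distance |0-0|+|2-2| = 0
Tile 4: at (1,0), goal (1,0), distance |1-1|+|0-0| = 0
Tile 6: at (1,1), goal (1,2), distance |1-1|+|1-2| = 1
Tile 5: at (1,2), goal (1,1), distance |1-1|+|2-1| = 1
Tile 7: at (2,0), goal (2,0), distance |2-2|+|0-0| = 0
Tile 2: at (2,2), goal (0,1), distance |2-0|+|2-1| = 3
Sum: 0 + 2 + 0 + 0 + 1 + 1 + 0 + 3 = 7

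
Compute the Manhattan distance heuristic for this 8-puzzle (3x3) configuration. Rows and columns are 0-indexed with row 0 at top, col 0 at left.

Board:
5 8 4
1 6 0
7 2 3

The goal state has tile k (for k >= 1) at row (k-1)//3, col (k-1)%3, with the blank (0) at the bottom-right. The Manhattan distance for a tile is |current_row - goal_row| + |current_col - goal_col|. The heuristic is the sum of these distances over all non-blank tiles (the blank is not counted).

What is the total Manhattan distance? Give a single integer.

Answer: 13

Derivation:
Tile 5: at (0,0), goal (1,1), distance |0-1|+|0-1| = 2
Tile 8: at (0,1), goal (2,1), distance |0-2|+|1-1| = 2
Tile 4: at (0,2), goal (1,0), distance |0-1|+|2-0| = 3
Tile 1: at (1,0), goal (0,0), distance |1-0|+|0-0| = 1
Tile 6: at (1,1), goal (1,2), distance |1-1|+|1-2| = 1
Tile 7: at (2,0), goal (2,0), distance |2-2|+|0-0| = 0
Tile 2: at (2,1), goal (0,1), distance |2-0|+|1-1| = 2
Tile 3: at (2,2), goal (0,2), distance |2-0|+|2-2| = 2
Sum: 2 + 2 + 3 + 1 + 1 + 0 + 2 + 2 = 13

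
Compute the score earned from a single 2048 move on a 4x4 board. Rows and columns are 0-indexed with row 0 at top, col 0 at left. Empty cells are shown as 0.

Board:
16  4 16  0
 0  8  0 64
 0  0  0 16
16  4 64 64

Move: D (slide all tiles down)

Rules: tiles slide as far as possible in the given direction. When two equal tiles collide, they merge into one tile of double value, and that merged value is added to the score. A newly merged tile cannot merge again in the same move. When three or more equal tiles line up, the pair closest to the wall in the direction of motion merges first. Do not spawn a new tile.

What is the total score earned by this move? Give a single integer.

Answer: 32

Derivation:
Slide down:
col 0: [16, 0, 0, 16] -> [0, 0, 0, 32]  score +32 (running 32)
col 1: [4, 8, 0, 4] -> [0, 4, 8, 4]  score +0 (running 32)
col 2: [16, 0, 0, 64] -> [0, 0, 16, 64]  score +0 (running 32)
col 3: [0, 64, 16, 64] -> [0, 64, 16, 64]  score +0 (running 32)
Board after move:
 0  0  0  0
 0  4  0 64
 0  8 16 16
32  4 64 64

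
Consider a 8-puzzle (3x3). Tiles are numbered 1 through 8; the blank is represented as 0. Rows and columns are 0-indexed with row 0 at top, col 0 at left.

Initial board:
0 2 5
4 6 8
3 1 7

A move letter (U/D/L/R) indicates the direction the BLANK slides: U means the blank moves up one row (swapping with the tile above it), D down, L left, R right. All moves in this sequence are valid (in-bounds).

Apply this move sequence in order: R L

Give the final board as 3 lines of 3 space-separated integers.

After move 1 (R):
2 0 5
4 6 8
3 1 7

After move 2 (L):
0 2 5
4 6 8
3 1 7

Answer: 0 2 5
4 6 8
3 1 7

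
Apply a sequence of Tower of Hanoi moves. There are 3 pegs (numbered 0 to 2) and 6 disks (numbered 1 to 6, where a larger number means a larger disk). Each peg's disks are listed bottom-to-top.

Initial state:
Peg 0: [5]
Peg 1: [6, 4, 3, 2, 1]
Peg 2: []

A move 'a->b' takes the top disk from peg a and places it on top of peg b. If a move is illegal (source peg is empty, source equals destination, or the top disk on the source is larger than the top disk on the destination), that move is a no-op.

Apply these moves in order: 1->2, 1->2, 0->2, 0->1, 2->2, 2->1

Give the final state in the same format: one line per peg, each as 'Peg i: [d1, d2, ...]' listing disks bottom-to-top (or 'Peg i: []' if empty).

Answer: Peg 0: [5]
Peg 1: [6, 4, 3, 2, 1]
Peg 2: []

Derivation:
After move 1 (1->2):
Peg 0: [5]
Peg 1: [6, 4, 3, 2]
Peg 2: [1]

After move 2 (1->2):
Peg 0: [5]
Peg 1: [6, 4, 3, 2]
Peg 2: [1]

After move 3 (0->2):
Peg 0: [5]
Peg 1: [6, 4, 3, 2]
Peg 2: [1]

After move 4 (0->1):
Peg 0: [5]
Peg 1: [6, 4, 3, 2]
Peg 2: [1]

After move 5 (2->2):
Peg 0: [5]
Peg 1: [6, 4, 3, 2]
Peg 2: [1]

After move 6 (2->1):
Peg 0: [5]
Peg 1: [6, 4, 3, 2, 1]
Peg 2: []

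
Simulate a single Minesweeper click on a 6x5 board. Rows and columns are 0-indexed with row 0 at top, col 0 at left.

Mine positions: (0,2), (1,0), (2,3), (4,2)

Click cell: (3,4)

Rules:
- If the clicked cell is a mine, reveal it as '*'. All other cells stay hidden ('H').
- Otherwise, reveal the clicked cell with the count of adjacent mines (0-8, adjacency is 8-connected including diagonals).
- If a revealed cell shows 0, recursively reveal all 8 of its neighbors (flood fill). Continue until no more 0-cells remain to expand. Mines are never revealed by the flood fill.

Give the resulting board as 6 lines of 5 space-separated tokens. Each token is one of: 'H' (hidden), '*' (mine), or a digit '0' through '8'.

H H H H H
H H H H H
H H H H H
H H H H 1
H H H H H
H H H H H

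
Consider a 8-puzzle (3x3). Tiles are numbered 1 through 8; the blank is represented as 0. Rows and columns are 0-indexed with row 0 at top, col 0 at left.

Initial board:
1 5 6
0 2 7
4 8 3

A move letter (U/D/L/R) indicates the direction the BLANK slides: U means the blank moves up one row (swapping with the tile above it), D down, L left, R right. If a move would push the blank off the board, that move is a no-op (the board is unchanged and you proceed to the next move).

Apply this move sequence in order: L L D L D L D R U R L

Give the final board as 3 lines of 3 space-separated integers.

After move 1 (L):
1 5 6
0 2 7
4 8 3

After move 2 (L):
1 5 6
0 2 7
4 8 3

After move 3 (D):
1 5 6
4 2 7
0 8 3

After move 4 (L):
1 5 6
4 2 7
0 8 3

After move 5 (D):
1 5 6
4 2 7
0 8 3

After move 6 (L):
1 5 6
4 2 7
0 8 3

After move 7 (D):
1 5 6
4 2 7
0 8 3

After move 8 (R):
1 5 6
4 2 7
8 0 3

After move 9 (U):
1 5 6
4 0 7
8 2 3

After move 10 (R):
1 5 6
4 7 0
8 2 3

After move 11 (L):
1 5 6
4 0 7
8 2 3

Answer: 1 5 6
4 0 7
8 2 3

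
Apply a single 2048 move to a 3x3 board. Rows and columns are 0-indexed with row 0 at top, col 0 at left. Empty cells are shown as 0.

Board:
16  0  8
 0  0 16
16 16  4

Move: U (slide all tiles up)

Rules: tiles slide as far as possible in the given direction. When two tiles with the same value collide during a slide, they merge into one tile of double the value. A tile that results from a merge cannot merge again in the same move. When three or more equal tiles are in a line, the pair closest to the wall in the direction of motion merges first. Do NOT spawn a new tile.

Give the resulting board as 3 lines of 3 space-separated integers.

Answer: 32 16  8
 0  0 16
 0  0  4

Derivation:
Slide up:
col 0: [16, 0, 16] -> [32, 0, 0]
col 1: [0, 0, 16] -> [16, 0, 0]
col 2: [8, 16, 4] -> [8, 16, 4]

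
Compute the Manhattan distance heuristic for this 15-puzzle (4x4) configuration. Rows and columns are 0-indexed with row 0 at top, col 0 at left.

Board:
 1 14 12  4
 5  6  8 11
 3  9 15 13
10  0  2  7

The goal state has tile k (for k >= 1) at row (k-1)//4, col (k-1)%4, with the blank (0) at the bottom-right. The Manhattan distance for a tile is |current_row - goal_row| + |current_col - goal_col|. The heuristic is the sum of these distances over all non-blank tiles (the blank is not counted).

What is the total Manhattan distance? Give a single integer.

Tile 1: (0,0)->(0,0) = 0
Tile 14: (0,1)->(3,1) = 3
Tile 12: (0,2)->(2,3) = 3
Tile 4: (0,3)->(0,3) = 0
Tile 5: (1,0)->(1,0) = 0
Tile 6: (1,1)->(1,1) = 0
Tile 8: (1,2)->(1,3) = 1
Tile 11: (1,3)->(2,2) = 2
Tile 3: (2,0)->(0,2) = 4
Tile 9: (2,1)->(2,0) = 1
Tile 15: (2,2)->(3,2) = 1
Tile 13: (2,3)->(3,0) = 4
Tile 10: (3,0)->(2,1) = 2
Tile 2: (3,2)->(0,1) = 4
Tile 7: (3,3)->(1,2) = 3
Sum: 0 + 3 + 3 + 0 + 0 + 0 + 1 + 2 + 4 + 1 + 1 + 4 + 2 + 4 + 3 = 28

Answer: 28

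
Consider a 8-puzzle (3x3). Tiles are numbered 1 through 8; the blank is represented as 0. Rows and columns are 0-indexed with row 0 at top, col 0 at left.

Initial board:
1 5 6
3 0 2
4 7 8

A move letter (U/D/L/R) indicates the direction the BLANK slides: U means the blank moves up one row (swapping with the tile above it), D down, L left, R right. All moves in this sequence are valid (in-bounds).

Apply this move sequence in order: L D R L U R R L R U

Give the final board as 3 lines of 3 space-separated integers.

After move 1 (L):
1 5 6
0 3 2
4 7 8

After move 2 (D):
1 5 6
4 3 2
0 7 8

After move 3 (R):
1 5 6
4 3 2
7 0 8

After move 4 (L):
1 5 6
4 3 2
0 7 8

After move 5 (U):
1 5 6
0 3 2
4 7 8

After move 6 (R):
1 5 6
3 0 2
4 7 8

After move 7 (R):
1 5 6
3 2 0
4 7 8

After move 8 (L):
1 5 6
3 0 2
4 7 8

After move 9 (R):
1 5 6
3 2 0
4 7 8

After move 10 (U):
1 5 0
3 2 6
4 7 8

Answer: 1 5 0
3 2 6
4 7 8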